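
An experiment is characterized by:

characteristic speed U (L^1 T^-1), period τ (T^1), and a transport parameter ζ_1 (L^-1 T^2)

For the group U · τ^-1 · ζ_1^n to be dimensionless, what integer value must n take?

1

Balance the L exponent: (-1)·n from ζ_1, plus (1) − (0) = 1 from the rest, must sum to zero.
−n + 1 = 0, so n = 1.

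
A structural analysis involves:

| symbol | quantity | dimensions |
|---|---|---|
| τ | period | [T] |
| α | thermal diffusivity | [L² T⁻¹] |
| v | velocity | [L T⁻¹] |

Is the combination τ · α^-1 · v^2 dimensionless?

yes

Sum the exponent of each base dimension across the product:
  L: [τ]_L − [α]_L + 2·[v]_L = (0) − (2) + 2·(1) = 0
  T: [τ]_T − [α]_T + 2·[v]_T = (1) − (-1) + 2·(-1) = 0
All base exponents vanish — dimensionless.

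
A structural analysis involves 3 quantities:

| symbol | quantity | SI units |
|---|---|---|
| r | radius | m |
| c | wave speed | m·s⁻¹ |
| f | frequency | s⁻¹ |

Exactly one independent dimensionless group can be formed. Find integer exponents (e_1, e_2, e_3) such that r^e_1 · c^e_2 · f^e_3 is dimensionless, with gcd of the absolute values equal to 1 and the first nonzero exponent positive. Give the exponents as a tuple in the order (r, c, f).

(1, -1, 1)

L: e_1·(1) + e_2·(1) + e_3·(0) = 0
T: e_1·(0) + e_2·(-1) + e_3·(-1) = 0
Solving this homogeneous linear system for the smallest-integer solution (first nonzero entry positive) gives (1, -1, 1).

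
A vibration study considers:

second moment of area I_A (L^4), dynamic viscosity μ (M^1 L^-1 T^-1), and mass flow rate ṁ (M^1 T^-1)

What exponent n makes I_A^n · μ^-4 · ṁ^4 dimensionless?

Balance the L exponent: (4)·n from I_A, plus −4·(-1) + 4·(0) = 4 from the rest, must sum to zero.
4n + 4 = 0, so n = -1.

-1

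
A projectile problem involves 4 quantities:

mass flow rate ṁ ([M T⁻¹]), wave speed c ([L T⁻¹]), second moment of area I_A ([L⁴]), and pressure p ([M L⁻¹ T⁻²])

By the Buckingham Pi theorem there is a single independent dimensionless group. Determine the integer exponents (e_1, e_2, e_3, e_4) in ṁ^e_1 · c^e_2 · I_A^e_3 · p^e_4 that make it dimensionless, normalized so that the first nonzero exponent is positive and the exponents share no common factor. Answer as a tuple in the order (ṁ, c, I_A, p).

M: e_1·(1) + e_2·(0) + e_3·(0) + e_4·(1) = 0
L: e_1·(0) + e_2·(1) + e_3·(4) + e_4·(-1) = 0
T: e_1·(-1) + e_2·(-1) + e_3·(0) + e_4·(-2) = 0
Solving this homogeneous linear system for the smallest-integer solution (first nonzero entry positive) gives (2, 2, -1, -2).

(2, 2, -1, -2)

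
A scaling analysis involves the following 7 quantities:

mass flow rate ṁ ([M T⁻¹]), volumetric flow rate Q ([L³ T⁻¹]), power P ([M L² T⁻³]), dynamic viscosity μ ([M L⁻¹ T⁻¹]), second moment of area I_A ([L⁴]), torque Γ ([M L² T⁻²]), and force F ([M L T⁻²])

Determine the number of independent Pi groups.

There are 7 variables and 3 base dimensions (M, L, T).
The dimension matrix has rank 3.
Independent dimensionless groups: 7 − 3 = 4.

4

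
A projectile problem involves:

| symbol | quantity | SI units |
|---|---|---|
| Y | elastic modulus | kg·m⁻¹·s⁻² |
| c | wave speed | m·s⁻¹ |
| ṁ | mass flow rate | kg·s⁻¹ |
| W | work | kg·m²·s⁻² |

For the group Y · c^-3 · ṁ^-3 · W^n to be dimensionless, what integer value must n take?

Balance the M exponent: (1)·n from W, plus (1) − 3·(0) − 3·(1) = -2 from the rest, must sum to zero.
n − 2 = 0, so n = 2.

2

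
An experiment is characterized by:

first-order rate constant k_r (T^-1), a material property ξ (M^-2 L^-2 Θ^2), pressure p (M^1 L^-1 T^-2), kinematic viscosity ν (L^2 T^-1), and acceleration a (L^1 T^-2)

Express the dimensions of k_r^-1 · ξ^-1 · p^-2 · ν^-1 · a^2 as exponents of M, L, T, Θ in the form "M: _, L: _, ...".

M: 0, L: 4, T: 2, Θ: -2

Collect each base-dimension exponent across the product:
  M: −(0) − (-2) − 2·(1) − (0) + 2·(0) = 0
  L: −(0) − (-2) − 2·(-1) − (2) + 2·(1) = 4
  T: −(-1) − (0) − 2·(-2) − (-1) + 2·(-2) = 2
  Θ: −(0) − (2) − 2·(0) − (0) + 2·(0) = -2
So the dimensions are [L⁴ T² Θ⁻²].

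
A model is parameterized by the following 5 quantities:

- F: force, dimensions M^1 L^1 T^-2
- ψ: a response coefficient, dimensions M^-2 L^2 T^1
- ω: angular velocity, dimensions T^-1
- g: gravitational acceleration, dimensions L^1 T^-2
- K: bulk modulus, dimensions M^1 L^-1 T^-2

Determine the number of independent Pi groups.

There are 5 variables and 3 base dimensions (M, L, T).
The dimension matrix has rank 3.
Independent dimensionless groups: 5 − 3 = 2.

2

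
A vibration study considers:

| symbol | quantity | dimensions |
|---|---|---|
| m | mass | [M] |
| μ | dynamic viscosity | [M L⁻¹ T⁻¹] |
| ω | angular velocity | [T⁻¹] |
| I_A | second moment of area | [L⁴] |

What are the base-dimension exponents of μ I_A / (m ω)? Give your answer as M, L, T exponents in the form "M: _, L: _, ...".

Collect each base-dimension exponent across the product:
  M: −(1) + (1) − (0) + (0) = 0
  L: −(0) + (-1) − (0) + (4) = 3
  T: −(0) + (-1) − (-1) + (0) = 0
So the dimensions are [L³].

M: 0, L: 3, T: 0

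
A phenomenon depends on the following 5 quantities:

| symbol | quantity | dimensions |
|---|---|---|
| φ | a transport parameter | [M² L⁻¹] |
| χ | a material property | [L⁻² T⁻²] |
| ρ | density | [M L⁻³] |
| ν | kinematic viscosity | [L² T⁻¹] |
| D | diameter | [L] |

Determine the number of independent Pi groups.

There are 5 variables and 3 base dimensions (M, L, T).
The dimension matrix has rank 3.
Independent dimensionless groups: 5 − 3 = 2.

2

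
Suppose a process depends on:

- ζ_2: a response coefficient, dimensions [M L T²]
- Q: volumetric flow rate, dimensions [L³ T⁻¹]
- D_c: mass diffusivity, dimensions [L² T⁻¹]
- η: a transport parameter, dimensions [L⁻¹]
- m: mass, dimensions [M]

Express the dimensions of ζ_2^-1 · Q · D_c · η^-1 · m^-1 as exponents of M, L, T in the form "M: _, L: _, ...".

Collect each base-dimension exponent across the product:
  M: −(1) + (0) + (0) − (0) − (1) = -2
  L: −(1) + (3) + (2) − (-1) − (0) = 5
  T: −(2) + (-1) + (-1) − (0) − (0) = -4
So the dimensions are [M⁻² L⁵ T⁻⁴].

M: -2, L: 5, T: -4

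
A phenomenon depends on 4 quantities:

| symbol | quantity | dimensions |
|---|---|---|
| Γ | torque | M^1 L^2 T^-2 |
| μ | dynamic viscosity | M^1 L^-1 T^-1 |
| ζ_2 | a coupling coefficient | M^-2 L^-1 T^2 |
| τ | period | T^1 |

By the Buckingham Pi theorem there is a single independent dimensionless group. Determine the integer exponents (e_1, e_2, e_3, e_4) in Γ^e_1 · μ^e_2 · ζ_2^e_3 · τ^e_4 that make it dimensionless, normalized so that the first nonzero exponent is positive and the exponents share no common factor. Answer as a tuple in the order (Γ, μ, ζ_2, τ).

(1, 1, 1, 1)

M: e_1·(1) + e_2·(1) + e_3·(-2) + e_4·(0) = 0
L: e_1·(2) + e_2·(-1) + e_3·(-1) + e_4·(0) = 0
T: e_1·(-2) + e_2·(-1) + e_3·(2) + e_4·(1) = 0
Solving this homogeneous linear system for the smallest-integer solution (first nonzero entry positive) gives (1, 1, 1, 1).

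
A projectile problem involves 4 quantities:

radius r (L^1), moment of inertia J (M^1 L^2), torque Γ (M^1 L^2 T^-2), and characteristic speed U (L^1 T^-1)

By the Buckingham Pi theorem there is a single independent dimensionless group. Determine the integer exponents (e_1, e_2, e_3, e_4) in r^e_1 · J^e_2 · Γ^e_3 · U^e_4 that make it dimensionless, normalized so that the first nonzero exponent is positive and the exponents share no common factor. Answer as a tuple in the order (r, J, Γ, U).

M: e_1·(0) + e_2·(1) + e_3·(1) + e_4·(0) = 0
L: e_1·(1) + e_2·(2) + e_3·(2) + e_4·(1) = 0
T: e_1·(0) + e_2·(0) + e_3·(-2) + e_4·(-1) = 0
Solving this homogeneous linear system for the smallest-integer solution (first nonzero entry positive) gives (2, -1, 1, -2).

(2, -1, 1, -2)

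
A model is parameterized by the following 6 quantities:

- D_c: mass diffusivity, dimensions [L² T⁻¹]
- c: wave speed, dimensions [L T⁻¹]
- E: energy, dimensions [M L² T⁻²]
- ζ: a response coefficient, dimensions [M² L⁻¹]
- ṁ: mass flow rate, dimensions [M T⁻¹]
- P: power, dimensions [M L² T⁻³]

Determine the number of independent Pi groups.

3

There are 6 variables and 3 base dimensions (M, L, T).
The dimension matrix has rank 3.
Independent dimensionless groups: 6 − 3 = 3.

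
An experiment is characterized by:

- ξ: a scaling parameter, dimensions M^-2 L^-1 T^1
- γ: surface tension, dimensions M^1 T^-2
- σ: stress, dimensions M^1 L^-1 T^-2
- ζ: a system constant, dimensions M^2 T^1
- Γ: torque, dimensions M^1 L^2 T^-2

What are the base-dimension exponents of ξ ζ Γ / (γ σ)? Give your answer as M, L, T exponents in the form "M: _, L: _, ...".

Collect each base-dimension exponent across the product:
  M: (-2) − (1) − (1) + (2) + (1) = -1
  L: (-1) − (0) − (-1) + (0) + (2) = 2
  T: (1) − (-2) − (-2) + (1) + (-2) = 4
So the dimensions are [M⁻¹ L² T⁴].

M: -1, L: 2, T: 4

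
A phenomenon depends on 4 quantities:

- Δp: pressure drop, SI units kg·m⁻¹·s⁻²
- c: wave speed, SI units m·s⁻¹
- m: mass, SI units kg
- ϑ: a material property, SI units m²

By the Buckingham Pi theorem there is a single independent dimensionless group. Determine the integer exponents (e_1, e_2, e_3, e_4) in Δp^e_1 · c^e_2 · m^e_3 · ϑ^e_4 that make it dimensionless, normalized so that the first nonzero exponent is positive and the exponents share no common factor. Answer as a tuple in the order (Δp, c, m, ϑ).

(2, -4, -2, 3)

M: e_1·(1) + e_2·(0) + e_3·(1) + e_4·(0) = 0
L: e_1·(-1) + e_2·(1) + e_3·(0) + e_4·(2) = 0
T: e_1·(-2) + e_2·(-1) + e_3·(0) + e_4·(0) = 0
Solving this homogeneous linear system for the smallest-integer solution (first nonzero entry positive) gives (2, -4, -2, 3).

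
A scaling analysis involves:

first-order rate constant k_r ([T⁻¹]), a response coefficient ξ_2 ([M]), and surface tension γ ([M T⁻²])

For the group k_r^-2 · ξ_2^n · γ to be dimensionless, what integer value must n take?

-1

Balance the M exponent: (1)·n from ξ_2, plus −2·(0) + (1) = 1 from the rest, must sum to zero.
n + 1 = 0, so n = -1.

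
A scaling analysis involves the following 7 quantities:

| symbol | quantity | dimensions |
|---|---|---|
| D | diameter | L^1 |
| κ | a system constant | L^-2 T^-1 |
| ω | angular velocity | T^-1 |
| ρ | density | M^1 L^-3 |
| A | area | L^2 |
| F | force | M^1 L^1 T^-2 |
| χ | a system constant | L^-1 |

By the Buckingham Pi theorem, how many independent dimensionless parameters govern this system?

There are 7 variables and 3 base dimensions (M, L, T).
The dimension matrix has rank 3.
Independent dimensionless groups: 7 − 3 = 4.

4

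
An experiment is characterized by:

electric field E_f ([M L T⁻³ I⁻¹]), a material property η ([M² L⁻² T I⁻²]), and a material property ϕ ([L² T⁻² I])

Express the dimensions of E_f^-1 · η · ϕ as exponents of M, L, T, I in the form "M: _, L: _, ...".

Collect each base-dimension exponent across the product:
  M: −(1) + (2) + (0) = 1
  L: −(1) + (-2) + (2) = -1
  T: −(-3) + (1) + (-2) = 2
  I: −(-1) + (-2) + (1) = 0
So the dimensions are [M L⁻¹ T²].

M: 1, L: -1, T: 2, I: 0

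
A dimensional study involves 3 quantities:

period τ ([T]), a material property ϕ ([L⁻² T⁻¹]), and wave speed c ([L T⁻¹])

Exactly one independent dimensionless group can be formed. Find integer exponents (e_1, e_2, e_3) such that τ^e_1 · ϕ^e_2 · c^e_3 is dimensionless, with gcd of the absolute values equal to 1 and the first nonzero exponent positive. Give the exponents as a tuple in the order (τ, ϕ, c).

(3, 1, 2)

L: e_1·(0) + e_2·(-2) + e_3·(1) = 0
T: e_1·(1) + e_2·(-1) + e_3·(-1) = 0
Solving this homogeneous linear system for the smallest-integer solution (first nonzero entry positive) gives (3, 1, 2).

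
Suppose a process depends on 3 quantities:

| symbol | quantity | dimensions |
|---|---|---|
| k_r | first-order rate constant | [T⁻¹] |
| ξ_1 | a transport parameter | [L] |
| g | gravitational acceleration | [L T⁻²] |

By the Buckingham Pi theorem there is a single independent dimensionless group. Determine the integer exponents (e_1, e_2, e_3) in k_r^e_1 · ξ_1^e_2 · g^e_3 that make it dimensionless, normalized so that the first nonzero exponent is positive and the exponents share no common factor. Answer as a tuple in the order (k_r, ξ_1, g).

L: e_1·(0) + e_2·(1) + e_3·(1) = 0
T: e_1·(-1) + e_2·(0) + e_3·(-2) = 0
Solving this homogeneous linear system for the smallest-integer solution (first nonzero entry positive) gives (2, 1, -1).

(2, 1, -1)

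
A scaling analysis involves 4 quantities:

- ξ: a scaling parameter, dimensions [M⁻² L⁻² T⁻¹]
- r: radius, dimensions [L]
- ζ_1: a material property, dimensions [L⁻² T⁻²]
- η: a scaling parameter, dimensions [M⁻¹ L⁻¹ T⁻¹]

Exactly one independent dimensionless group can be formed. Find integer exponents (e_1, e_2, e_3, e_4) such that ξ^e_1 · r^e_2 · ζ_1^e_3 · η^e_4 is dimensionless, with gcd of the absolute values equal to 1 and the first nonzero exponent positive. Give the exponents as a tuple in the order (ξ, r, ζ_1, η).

(2, 2, 1, -4)

M: e_1·(-2) + e_2·(0) + e_3·(0) + e_4·(-1) = 0
L: e_1·(-2) + e_2·(1) + e_3·(-2) + e_4·(-1) = 0
T: e_1·(-1) + e_2·(0) + e_3·(-2) + e_4·(-1) = 0
Solving this homogeneous linear system for the smallest-integer solution (first nonzero entry positive) gives (2, 2, 1, -4).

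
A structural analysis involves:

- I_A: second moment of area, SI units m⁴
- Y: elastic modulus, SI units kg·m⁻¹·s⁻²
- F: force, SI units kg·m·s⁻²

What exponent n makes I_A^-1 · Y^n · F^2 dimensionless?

-2

Balance the M exponent: (1)·n from Y, plus −(0) + 2·(1) = 2 from the rest, must sum to zero.
n + 2 = 0, so n = -2.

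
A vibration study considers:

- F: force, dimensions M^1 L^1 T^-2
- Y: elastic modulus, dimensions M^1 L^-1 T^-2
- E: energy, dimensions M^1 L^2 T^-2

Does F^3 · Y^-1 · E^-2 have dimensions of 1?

Sum the exponent of each base dimension across the product:
  M: 3·[F]_M − [Y]_M − 2·[E]_M = 3·(1) − (1) − 2·(1) = 0
  L: 3·[F]_L − [Y]_L − 2·[E]_L = 3·(1) − (-1) − 2·(2) = 0
  T: 3·[F]_T − [Y]_T − 2·[E]_T = 3·(-2) − (-2) − 2·(-2) = 0
All base exponents vanish — dimensionless.

yes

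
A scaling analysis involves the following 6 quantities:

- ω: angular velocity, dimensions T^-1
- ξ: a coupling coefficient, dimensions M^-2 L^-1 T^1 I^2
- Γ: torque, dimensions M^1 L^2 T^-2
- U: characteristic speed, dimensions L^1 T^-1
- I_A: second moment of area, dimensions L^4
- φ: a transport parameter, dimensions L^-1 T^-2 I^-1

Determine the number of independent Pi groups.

There are 6 variables and 4 base dimensions (M, L, T, I).
The dimension matrix has rank 4.
Independent dimensionless groups: 6 − 4 = 2.

2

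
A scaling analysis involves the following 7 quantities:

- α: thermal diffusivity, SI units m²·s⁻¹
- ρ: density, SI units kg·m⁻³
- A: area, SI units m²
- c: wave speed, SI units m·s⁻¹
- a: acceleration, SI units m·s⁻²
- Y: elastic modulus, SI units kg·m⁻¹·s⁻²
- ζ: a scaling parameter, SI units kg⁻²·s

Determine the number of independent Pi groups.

4

There are 7 variables and 3 base dimensions (M, L, T).
The dimension matrix has rank 3.
Independent dimensionless groups: 7 − 3 = 4.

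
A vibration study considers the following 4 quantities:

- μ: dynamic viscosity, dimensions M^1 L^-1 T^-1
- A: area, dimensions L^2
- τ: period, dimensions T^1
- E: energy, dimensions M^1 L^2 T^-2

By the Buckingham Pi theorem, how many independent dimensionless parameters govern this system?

There are 4 variables and 3 base dimensions (M, L, T).
The dimension matrix has rank 3.
Independent dimensionless groups: 4 − 3 = 1.

1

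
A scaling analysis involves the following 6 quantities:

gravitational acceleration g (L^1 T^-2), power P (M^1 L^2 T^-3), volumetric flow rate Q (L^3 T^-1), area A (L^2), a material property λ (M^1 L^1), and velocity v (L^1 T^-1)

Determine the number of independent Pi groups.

3

There are 6 variables and 3 base dimensions (M, L, T).
The dimension matrix has rank 3.
Independent dimensionless groups: 6 − 3 = 3.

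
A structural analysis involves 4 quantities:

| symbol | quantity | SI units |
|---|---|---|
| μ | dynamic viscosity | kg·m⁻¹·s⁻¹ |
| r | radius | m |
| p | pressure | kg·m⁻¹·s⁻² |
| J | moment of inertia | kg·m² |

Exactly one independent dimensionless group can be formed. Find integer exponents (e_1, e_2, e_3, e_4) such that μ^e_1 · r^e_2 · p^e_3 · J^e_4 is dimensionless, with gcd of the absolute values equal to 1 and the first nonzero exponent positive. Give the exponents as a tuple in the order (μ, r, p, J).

M: e_1·(1) + e_2·(0) + e_3·(1) + e_4·(1) = 0
L: e_1·(-1) + e_2·(1) + e_3·(-1) + e_4·(2) = 0
T: e_1·(-1) + e_2·(0) + e_3·(-2) + e_4·(0) = 0
Solving this homogeneous linear system for the smallest-integer solution (first nonzero entry positive) gives (2, 3, -1, -1).

(2, 3, -1, -1)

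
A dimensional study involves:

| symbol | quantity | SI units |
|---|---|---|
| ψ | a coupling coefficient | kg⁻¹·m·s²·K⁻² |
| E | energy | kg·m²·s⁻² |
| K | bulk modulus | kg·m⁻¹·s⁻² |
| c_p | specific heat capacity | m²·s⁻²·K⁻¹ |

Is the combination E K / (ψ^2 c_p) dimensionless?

no

Sum the exponent of each base dimension across the product:
  M: −2·[ψ]_M + [E]_M + [K]_M − [c_p]_M = −2·(-1) + (1) + (1) − (0) = 4
  L: −2·[ψ]_L + [E]_L + [K]_L − [c_p]_L = −2·(1) + (2) + (-1) − (2) = -3
  T: −2·[ψ]_T + [E]_T + [K]_T − [c_p]_T = −2·(2) + (-2) + (-2) − (-2) = -6
  Θ: −2·[ψ]_Θ + [E]_Θ + [K]_Θ − [c_p]_Θ = −2·(-2) + (0) + (0) − (-1) = 5
Net dimensions [M⁴ L⁻³ T⁻⁶ Θ⁵] ≠ [1] — not dimensionless.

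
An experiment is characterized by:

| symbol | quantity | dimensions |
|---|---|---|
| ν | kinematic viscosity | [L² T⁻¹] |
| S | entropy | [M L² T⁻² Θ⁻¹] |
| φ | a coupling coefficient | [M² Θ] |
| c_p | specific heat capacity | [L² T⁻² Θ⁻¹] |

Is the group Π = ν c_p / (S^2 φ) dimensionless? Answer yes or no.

Sum the exponent of each base dimension across the product:
  M: [ν]_M − 2·[S]_M − [φ]_M + [c_p]_M = (0) − 2·(1) − (2) + (0) = -4
  L: [ν]_L − 2·[S]_L − [φ]_L + [c_p]_L = (2) − 2·(2) − (0) + (2) = 0
  T: [ν]_T − 2·[S]_T − [φ]_T + [c_p]_T = (-1) − 2·(-2) − (0) + (-2) = 1
  Θ: [ν]_Θ − 2·[S]_Θ − [φ]_Θ + [c_p]_Θ = (0) − 2·(-1) − (1) + (-1) = 0
Net dimensions [M⁻⁴ T] ≠ [1] — not dimensionless.

no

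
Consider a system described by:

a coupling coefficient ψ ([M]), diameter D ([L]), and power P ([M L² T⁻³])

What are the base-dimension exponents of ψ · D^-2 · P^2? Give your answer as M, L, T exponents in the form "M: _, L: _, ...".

Collect each base-dimension exponent across the product:
  M: (1) − 2·(0) + 2·(1) = 3
  L: (0) − 2·(1) + 2·(2) = 2
  T: (0) − 2·(0) + 2·(-3) = -6
So the dimensions are [M³ L² T⁻⁶].

M: 3, L: 2, T: -6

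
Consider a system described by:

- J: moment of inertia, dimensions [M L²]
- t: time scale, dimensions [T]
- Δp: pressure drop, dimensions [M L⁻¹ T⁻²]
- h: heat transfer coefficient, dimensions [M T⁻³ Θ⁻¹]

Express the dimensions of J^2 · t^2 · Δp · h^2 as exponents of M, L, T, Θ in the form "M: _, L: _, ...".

M: 5, L: 3, T: -6, Θ: -2

Collect each base-dimension exponent across the product:
  M: 2·(1) + 2·(0) + (1) + 2·(1) = 5
  L: 2·(2) + 2·(0) + (-1) + 2·(0) = 3
  T: 2·(0) + 2·(1) + (-2) + 2·(-3) = -6
  Θ: 2·(0) + 2·(0) + (0) + 2·(-1) = -2
So the dimensions are [M⁵ L³ T⁻⁶ Θ⁻²].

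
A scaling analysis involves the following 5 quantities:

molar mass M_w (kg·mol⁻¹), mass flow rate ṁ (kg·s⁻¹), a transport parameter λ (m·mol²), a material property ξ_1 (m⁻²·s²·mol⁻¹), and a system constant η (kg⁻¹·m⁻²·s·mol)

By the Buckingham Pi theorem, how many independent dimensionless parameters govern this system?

1

There are 5 variables and 4 base dimensions (M, L, T, N).
The dimension matrix has rank 4.
Independent dimensionless groups: 5 − 4 = 1.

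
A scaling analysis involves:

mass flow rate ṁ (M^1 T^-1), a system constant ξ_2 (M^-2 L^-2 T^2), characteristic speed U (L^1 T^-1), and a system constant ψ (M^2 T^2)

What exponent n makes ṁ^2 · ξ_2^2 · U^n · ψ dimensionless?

4

Balance the L exponent: (1)·n from U, plus 2·(0) + 2·(-2) + (0) = -4 from the rest, must sum to zero.
n − 4 = 0, so n = 4.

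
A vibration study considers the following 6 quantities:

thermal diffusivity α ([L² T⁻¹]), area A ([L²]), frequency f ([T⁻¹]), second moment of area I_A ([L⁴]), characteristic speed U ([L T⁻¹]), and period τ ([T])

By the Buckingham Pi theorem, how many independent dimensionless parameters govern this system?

4

There are 6 variables and 2 base dimensions (L, T).
The dimension matrix has rank 2.
Independent dimensionless groups: 6 − 2 = 4.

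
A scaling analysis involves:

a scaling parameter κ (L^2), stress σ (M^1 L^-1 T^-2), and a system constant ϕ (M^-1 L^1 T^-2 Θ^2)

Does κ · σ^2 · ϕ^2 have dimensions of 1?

Sum the exponent of each base dimension across the product:
  M: [κ]_M + 2·[σ]_M + 2·[ϕ]_M = (0) + 2·(1) + 2·(-1) = 0
  L: [κ]_L + 2·[σ]_L + 2·[ϕ]_L = (2) + 2·(-1) + 2·(1) = 2
  T: [κ]_T + 2·[σ]_T + 2·[ϕ]_T = (0) + 2·(-2) + 2·(-2) = -8
  Θ: [κ]_Θ + 2·[σ]_Θ + 2·[ϕ]_Θ = (0) + 2·(0) + 2·(2) = 4
Net dimensions [L² T⁻⁸ Θ⁴] ≠ [1] — not dimensionless.

no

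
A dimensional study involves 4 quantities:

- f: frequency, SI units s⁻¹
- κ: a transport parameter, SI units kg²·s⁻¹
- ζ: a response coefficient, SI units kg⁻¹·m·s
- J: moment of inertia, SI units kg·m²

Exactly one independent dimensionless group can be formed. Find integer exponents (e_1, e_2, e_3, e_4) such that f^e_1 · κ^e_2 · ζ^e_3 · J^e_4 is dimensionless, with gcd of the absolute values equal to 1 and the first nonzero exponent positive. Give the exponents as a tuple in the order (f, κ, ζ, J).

(1, 3, 4, -2)

M: e_1·(0) + e_2·(2) + e_3·(-1) + e_4·(1) = 0
L: e_1·(0) + e_2·(0) + e_3·(1) + e_4·(2) = 0
T: e_1·(-1) + e_2·(-1) + e_3·(1) + e_4·(0) = 0
Solving this homogeneous linear system for the smallest-integer solution (first nonzero entry positive) gives (1, 3, 4, -2).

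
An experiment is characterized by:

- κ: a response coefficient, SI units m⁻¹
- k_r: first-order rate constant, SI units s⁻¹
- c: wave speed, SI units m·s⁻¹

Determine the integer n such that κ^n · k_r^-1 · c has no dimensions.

Balance the L exponent: (-1)·n from κ, plus −(0) + (1) = 1 from the rest, must sum to zero.
−n + 1 = 0, so n = 1.

1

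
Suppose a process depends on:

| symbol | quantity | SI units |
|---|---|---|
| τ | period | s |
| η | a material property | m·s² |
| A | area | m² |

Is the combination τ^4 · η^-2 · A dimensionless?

Sum the exponent of each base dimension across the product:
  L: 4·[τ]_L − 2·[η]_L + [A]_L = 4·(0) − 2·(1) + (2) = 0
  T: 4·[τ]_T − 2·[η]_T + [A]_T = 4·(1) − 2·(2) + (0) = 0
All base exponents vanish — dimensionless.

yes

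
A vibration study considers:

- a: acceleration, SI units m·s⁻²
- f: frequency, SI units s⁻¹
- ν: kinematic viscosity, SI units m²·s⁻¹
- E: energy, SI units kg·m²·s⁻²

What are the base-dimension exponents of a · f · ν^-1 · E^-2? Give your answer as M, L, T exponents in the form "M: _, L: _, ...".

Collect each base-dimension exponent across the product:
  M: (0) + (0) − (0) − 2·(1) = -2
  L: (1) + (0) − (2) − 2·(2) = -5
  T: (-2) + (-1) − (-1) − 2·(-2) = 2
So the dimensions are [M⁻² L⁻⁵ T²].

M: -2, L: -5, T: 2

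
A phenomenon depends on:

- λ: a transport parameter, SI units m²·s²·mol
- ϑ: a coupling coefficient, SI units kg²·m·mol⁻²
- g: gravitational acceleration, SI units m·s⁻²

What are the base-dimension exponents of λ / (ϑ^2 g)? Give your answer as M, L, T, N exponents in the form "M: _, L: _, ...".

Collect each base-dimension exponent across the product:
  M: (0) − 2·(2) − (0) = -4
  L: (2) − 2·(1) − (1) = -1
  T: (2) − 2·(0) − (-2) = 4
  N: (1) − 2·(-2) − (0) = 5
So the dimensions are [M⁻⁴ L⁻¹ T⁴ N⁵].

M: -4, L: -1, T: 4, N: 5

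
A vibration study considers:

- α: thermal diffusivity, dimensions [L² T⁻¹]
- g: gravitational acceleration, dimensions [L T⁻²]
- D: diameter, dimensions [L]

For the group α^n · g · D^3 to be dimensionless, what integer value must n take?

Balance the L exponent: (2)·n from α, plus (1) + 3·(1) = 4 from the rest, must sum to zero.
2n + 4 = 0, so n = -2.

-2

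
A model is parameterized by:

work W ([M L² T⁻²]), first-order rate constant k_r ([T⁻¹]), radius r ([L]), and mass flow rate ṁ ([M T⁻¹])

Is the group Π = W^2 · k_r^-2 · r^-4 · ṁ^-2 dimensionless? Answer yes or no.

yes

Sum the exponent of each base dimension across the product:
  M: 2·[W]_M − 2·[k_r]_M − 4·[r]_M − 2·[ṁ]_M = 2·(1) − 2·(0) − 4·(0) − 2·(1) = 0
  L: 2·[W]_L − 2·[k_r]_L − 4·[r]_L − 2·[ṁ]_L = 2·(2) − 2·(0) − 4·(1) − 2·(0) = 0
  T: 2·[W]_T − 2·[k_r]_T − 4·[r]_T − 2·[ṁ]_T = 2·(-2) − 2·(-1) − 4·(0) − 2·(-1) = 0
  Θ: 2·[W]_Θ − 2·[k_r]_Θ − 4·[r]_Θ − 2·[ṁ]_Θ = 2·(0) − 2·(0) − 4·(0) − 2·(0) = 0
  N: 2·[W]_N − 2·[k_r]_N − 4·[r]_N − 2·[ṁ]_N = 2·(0) − 2·(0) − 4·(0) − 2·(0) = 0
All base exponents vanish — dimensionless.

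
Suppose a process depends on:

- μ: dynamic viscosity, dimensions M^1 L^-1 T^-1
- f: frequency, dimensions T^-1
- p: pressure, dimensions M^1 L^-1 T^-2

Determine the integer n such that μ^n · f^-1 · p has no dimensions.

Balance the M exponent: (1)·n from μ, plus −(0) + (1) = 1 from the rest, must sum to zero.
n + 1 = 0, so n = -1.

-1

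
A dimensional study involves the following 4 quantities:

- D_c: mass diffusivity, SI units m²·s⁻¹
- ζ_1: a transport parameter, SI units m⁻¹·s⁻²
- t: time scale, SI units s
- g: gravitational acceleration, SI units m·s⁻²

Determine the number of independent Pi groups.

There are 4 variables and 2 base dimensions (L, T).
The dimension matrix has rank 2.
Independent dimensionless groups: 4 − 2 = 2.

2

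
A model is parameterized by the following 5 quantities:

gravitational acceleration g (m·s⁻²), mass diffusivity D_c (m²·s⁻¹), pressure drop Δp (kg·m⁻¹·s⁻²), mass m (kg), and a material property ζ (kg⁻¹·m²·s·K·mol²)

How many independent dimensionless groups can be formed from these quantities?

1

There are 5 variables and 5 base dimensions (M, L, T, Θ, N).
The dimension matrix has rank 4 (less than 5: the dimension vectors are linearly dependent).
Independent dimensionless groups: 5 − 4 = 1.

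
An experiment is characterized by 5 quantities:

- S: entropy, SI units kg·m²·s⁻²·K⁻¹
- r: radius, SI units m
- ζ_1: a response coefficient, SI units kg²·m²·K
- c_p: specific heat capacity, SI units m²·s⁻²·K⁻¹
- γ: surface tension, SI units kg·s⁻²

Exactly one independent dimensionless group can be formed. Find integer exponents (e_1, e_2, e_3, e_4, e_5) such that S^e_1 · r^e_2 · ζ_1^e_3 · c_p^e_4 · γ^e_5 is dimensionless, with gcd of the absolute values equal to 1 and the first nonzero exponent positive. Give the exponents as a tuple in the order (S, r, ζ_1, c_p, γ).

(1, 4, -1, -2, 1)

M: e_1·(1) + e_2·(0) + e_3·(2) + e_4·(0) + e_5·(1) = 0
L: e_1·(2) + e_2·(1) + e_3·(2) + e_4·(2) + e_5·(0) = 0
T: e_1·(-2) + e_2·(0) + e_3·(0) + e_4·(-2) + e_5·(-2) = 0
Θ: e_1·(-1) + e_2·(0) + e_3·(1) + e_4·(-1) + e_5·(0) = 0
Solving this homogeneous linear system for the smallest-integer solution (first nonzero entry positive) gives (1, 4, -1, -2, 1).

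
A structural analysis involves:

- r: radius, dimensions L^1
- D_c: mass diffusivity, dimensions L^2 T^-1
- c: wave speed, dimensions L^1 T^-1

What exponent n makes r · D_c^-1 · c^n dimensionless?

Balance the L exponent: (1)·n from c, plus (1) − (2) = -1 from the rest, must sum to zero.
n − 1 = 0, so n = 1.

1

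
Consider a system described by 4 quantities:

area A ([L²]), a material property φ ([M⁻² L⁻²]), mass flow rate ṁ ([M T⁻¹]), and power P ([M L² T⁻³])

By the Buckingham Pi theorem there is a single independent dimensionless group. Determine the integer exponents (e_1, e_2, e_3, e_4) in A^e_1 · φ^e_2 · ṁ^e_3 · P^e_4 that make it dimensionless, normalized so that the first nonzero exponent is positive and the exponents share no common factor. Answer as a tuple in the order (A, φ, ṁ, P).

(2, 1, 3, -1)

M: e_1·(0) + e_2·(-2) + e_3·(1) + e_4·(1) = 0
L: e_1·(2) + e_2·(-2) + e_3·(0) + e_4·(2) = 0
T: e_1·(0) + e_2·(0) + e_3·(-1) + e_4·(-3) = 0
Solving this homogeneous linear system for the smallest-integer solution (first nonzero entry positive) gives (2, 1, 3, -1).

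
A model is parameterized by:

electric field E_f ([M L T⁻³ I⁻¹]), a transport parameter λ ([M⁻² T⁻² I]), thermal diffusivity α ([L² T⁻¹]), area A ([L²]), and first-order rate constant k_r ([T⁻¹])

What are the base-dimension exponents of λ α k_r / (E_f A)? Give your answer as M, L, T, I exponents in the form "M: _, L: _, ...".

Collect each base-dimension exponent across the product:
  M: −(1) + (-2) + (0) − (0) + (0) = -3
  L: −(1) + (0) + (2) − (2) + (0) = -1
  T: −(-3) + (-2) + (-1) − (0) + (-1) = -1
  I: −(-1) + (1) + (0) − (0) + (0) = 2
So the dimensions are [M⁻³ L⁻¹ T⁻¹ I²].

M: -3, L: -1, T: -1, I: 2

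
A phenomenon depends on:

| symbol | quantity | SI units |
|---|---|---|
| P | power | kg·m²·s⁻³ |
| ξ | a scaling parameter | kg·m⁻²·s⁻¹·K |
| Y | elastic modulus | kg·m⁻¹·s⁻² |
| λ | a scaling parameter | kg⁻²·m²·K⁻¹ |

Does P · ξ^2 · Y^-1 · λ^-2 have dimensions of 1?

no

Sum the exponent of each base dimension across the product:
  M: [P]_M + 2·[ξ]_M − [Y]_M − 2·[λ]_M = (1) + 2·(1) − (1) − 2·(-2) = 6
  L: [P]_L + 2·[ξ]_L − [Y]_L − 2·[λ]_L = (2) + 2·(-2) − (-1) − 2·(2) = -5
  T: [P]_T + 2·[ξ]_T − [Y]_T − 2·[λ]_T = (-3) + 2·(-1) − (-2) − 2·(0) = -3
  Θ: [P]_Θ + 2·[ξ]_Θ − [Y]_Θ − 2·[λ]_Θ = (0) + 2·(1) − (0) − 2·(-1) = 4
Net dimensions [M⁶ L⁻⁵ T⁻³ Θ⁴] ≠ [1] — not dimensionless.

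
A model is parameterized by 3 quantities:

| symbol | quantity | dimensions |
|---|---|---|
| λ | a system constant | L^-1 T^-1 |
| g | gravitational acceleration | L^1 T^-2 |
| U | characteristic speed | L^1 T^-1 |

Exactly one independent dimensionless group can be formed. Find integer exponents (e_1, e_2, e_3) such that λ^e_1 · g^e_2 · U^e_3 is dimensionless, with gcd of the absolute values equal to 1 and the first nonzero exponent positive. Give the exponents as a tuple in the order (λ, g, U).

L: e_1·(-1) + e_2·(1) + e_3·(1) = 0
T: e_1·(-1) + e_2·(-2) + e_3·(-1) = 0
Solving this homogeneous linear system for the smallest-integer solution (first nonzero entry positive) gives (1, -2, 3).

(1, -2, 3)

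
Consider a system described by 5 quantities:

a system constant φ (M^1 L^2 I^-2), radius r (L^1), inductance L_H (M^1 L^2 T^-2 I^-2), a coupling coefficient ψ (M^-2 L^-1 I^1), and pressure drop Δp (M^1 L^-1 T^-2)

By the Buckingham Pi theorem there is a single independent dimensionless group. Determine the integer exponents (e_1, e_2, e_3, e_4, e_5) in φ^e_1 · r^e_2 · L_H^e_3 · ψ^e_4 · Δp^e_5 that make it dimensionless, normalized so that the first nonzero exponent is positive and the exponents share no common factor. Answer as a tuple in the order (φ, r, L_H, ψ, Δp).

M: e_1·(1) + e_2·(0) + e_3·(1) + e_4·(-2) + e_5·(1) = 0
L: e_1·(2) + e_2·(1) + e_3·(2) + e_4·(-1) + e_5·(-1) = 0
T: e_1·(0) + e_2·(0) + e_3·(-2) + e_4·(0) + e_5·(-2) = 0
I: e_1·(-2) + e_2·(0) + e_3·(-2) + e_4·(1) + e_5·(0) = 0
Solving this homogeneous linear system for the smallest-integer solution (first nonzero entry positive) gives (4, 3, -3, 2, 3).

(4, 3, -3, 2, 3)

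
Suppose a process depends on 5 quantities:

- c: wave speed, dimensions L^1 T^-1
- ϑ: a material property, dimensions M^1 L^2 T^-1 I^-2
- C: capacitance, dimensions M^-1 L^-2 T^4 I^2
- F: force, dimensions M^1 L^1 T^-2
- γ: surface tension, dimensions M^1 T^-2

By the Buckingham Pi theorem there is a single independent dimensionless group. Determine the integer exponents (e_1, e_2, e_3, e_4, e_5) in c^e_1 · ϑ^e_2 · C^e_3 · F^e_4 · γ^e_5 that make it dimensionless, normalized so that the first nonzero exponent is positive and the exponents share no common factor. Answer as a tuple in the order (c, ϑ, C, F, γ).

M: e_1·(0) + e_2·(1) + e_3·(-1) + e_4·(1) + e_5·(1) = 0
L: e_1·(1) + e_2·(2) + e_3·(-2) + e_4·(1) + e_5·(0) = 0
T: e_1·(-1) + e_2·(-1) + e_3·(4) + e_4·(-2) + e_5·(-2) = 0
I: e_1·(0) + e_2·(-2) + e_3·(2) + e_4·(0) + e_5·(0) = 0
Solving this homogeneous linear system for the smallest-integer solution (first nonzero entry positive) gives (3, 1, 1, -3, 3).

(3, 1, 1, -3, 3)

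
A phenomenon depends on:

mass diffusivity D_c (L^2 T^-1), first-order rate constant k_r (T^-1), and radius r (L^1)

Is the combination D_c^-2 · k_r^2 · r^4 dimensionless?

Sum the exponent of each base dimension across the product:
  M: −2·[D_c]_M + 2·[k_r]_M + 4·[r]_M = −2·(0) + 2·(0) + 4·(0) = 0
  L: −2·[D_c]_L + 2·[k_r]_L + 4·[r]_L = −2·(2) + 2·(0) + 4·(1) = 0
  T: −2·[D_c]_T + 2·[k_r]_T + 4·[r]_T = −2·(-1) + 2·(-1) + 4·(0) = 0
All base exponents vanish — dimensionless.

yes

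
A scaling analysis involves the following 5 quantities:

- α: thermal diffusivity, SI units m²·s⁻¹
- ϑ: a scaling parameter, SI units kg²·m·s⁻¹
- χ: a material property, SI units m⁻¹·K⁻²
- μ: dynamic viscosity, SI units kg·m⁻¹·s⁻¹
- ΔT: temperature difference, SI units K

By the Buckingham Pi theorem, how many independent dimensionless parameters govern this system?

There are 5 variables and 4 base dimensions (M, L, T, Θ).
The dimension matrix has rank 4.
Independent dimensionless groups: 5 − 4 = 1.

1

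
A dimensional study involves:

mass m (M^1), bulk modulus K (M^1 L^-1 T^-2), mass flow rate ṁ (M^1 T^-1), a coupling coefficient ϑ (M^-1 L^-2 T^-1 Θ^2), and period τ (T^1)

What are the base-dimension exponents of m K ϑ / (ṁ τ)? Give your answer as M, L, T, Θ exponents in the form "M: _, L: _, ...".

M: 0, L: -3, T: -3, Θ: 2

Collect each base-dimension exponent across the product:
  M: (1) + (1) − (1) + (-1) − (0) = 0
  L: (0) + (-1) − (0) + (-2) − (0) = -3
  T: (0) + (-2) − (-1) + (-1) − (1) = -3
  Θ: (0) + (0) − (0) + (2) − (0) = 2
So the dimensions are [L⁻³ T⁻³ Θ²].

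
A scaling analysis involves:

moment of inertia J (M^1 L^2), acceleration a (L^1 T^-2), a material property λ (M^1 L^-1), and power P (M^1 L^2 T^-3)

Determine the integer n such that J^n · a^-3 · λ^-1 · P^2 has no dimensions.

-1

Balance the M exponent: (1)·n from J, plus −3·(0) − (1) + 2·(1) = 1 from the rest, must sum to zero.
n + 1 = 0, so n = -1.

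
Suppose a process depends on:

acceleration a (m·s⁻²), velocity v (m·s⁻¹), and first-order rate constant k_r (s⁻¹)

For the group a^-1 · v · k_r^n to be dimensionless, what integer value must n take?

Balance the T exponent: (-1)·n from k_r, plus −(-2) + (-1) = 1 from the rest, must sum to zero.
−n + 1 = 0, so n = 1.

1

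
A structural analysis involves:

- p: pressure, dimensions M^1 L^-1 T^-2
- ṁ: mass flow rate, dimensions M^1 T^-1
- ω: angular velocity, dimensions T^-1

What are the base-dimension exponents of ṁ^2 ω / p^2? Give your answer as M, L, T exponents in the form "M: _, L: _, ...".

Collect each base-dimension exponent across the product:
  M: −2·(1) + 2·(1) + (0) = 0
  L: −2·(-1) + 2·(0) + (0) = 2
  T: −2·(-2) + 2·(-1) + (-1) = 1
So the dimensions are [L² T].

M: 0, L: 2, T: 1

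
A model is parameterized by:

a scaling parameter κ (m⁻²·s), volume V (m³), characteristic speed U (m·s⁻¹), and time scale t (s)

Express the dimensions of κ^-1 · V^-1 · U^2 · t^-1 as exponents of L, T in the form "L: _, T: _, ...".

L: 1, T: -4

Collect each base-dimension exponent across the product:
  L: −(-2) − (3) + 2·(1) − (0) = 1
  T: −(1) − (0) + 2·(-1) − (1) = -4
So the dimensions are [L T⁻⁴].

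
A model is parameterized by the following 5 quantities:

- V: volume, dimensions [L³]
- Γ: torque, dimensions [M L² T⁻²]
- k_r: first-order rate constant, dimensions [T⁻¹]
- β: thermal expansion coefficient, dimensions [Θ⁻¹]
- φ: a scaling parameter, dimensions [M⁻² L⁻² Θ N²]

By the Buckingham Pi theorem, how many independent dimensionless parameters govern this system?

0

There are 5 variables and 5 base dimensions (M, L, T, Θ, N).
The dimension matrix has rank 5.
Independent dimensionless groups: 5 − 5 = 0.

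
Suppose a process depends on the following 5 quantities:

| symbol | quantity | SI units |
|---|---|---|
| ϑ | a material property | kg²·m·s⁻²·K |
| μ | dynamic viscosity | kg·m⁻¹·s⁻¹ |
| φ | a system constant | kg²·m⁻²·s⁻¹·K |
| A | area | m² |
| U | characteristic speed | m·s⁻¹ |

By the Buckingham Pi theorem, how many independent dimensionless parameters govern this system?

There are 5 variables and 4 base dimensions (M, L, T, Θ).
The dimension matrix has rank 4.
Independent dimensionless groups: 5 − 4 = 1.

1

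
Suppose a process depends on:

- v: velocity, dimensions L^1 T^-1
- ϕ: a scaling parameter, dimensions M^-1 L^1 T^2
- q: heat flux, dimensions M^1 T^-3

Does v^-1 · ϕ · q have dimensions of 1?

yes

Sum the exponent of each base dimension across the product:
  M: −[v]_M + [ϕ]_M + [q]_M = −(0) + (-1) + (1) = 0
  L: −[v]_L + [ϕ]_L + [q]_L = −(1) + (1) + (0) = 0
  T: −[v]_T + [ϕ]_T + [q]_T = −(-1) + (2) + (-3) = 0
All base exponents vanish — dimensionless.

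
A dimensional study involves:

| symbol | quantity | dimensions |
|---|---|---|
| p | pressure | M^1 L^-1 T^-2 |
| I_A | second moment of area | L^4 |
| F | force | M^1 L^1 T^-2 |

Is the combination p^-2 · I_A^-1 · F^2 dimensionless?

Sum the exponent of each base dimension across the product:
  M: −2·[p]_M − [I_A]_M + 2·[F]_M = −2·(1) − (0) + 2·(1) = 0
  L: −2·[p]_L − [I_A]_L + 2·[F]_L = −2·(-1) − (4) + 2·(1) = 0
  T: −2·[p]_T − [I_A]_T + 2·[F]_T = −2·(-2) − (0) + 2·(-2) = 0
All base exponents vanish — dimensionless.

yes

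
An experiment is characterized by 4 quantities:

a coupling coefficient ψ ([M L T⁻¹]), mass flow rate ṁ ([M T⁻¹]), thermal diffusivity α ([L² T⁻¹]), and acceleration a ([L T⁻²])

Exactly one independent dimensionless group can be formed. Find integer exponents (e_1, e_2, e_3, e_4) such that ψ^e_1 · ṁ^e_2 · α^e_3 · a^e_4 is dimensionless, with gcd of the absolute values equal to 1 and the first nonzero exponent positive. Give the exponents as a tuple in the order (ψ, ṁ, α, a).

(3, -3, -2, 1)

M: e_1·(1) + e_2·(1) + e_3·(0) + e_4·(0) = 0
L: e_1·(1) + e_2·(0) + e_3·(2) + e_4·(1) = 0
T: e_1·(-1) + e_2·(-1) + e_3·(-1) + e_4·(-2) = 0
Solving this homogeneous linear system for the smallest-integer solution (first nonzero entry positive) gives (3, -3, -2, 1).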